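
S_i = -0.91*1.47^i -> [-0.91, -1.34, -1.97, -2.89, -4.25]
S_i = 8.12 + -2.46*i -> [8.12, 5.66, 3.2, 0.74, -1.72]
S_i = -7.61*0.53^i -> [-7.61, -4.03, -2.14, -1.13, -0.6]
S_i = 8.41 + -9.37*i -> [8.41, -0.96, -10.33, -19.7, -29.07]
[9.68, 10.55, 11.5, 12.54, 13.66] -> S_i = 9.68*1.09^i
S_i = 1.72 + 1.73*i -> [1.72, 3.45, 5.18, 6.91, 8.64]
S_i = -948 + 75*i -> [-948, -873, -798, -723, -648]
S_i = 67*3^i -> [67, 201, 603, 1809, 5427]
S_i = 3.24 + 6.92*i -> [3.24, 10.16, 17.08, 24.0, 30.92]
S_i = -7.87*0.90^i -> [-7.87, -7.08, -6.37, -5.74, -5.16]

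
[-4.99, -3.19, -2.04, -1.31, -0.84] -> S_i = -4.99*0.64^i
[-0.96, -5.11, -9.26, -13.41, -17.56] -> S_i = -0.96 + -4.15*i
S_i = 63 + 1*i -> [63, 64, 65, 66, 67]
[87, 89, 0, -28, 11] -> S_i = Random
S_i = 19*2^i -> [19, 38, 76, 152, 304]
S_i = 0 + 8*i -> [0, 8, 16, 24, 32]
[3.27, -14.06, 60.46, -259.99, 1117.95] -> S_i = 3.27*(-4.30)^i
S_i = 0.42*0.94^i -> [0.42, 0.39, 0.37, 0.35, 0.33]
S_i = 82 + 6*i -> [82, 88, 94, 100, 106]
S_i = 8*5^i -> [8, 40, 200, 1000, 5000]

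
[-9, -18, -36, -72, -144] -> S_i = -9*2^i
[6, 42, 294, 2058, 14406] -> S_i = 6*7^i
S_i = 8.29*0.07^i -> [8.29, 0.58, 0.04, 0.0, 0.0]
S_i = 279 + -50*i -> [279, 229, 179, 129, 79]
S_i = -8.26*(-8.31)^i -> [-8.26, 68.64, -570.4, 4740.05, -39389.83]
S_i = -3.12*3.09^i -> [-3.12, -9.64, -29.79, -92.05, -284.44]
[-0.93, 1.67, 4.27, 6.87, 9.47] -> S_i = -0.93 + 2.60*i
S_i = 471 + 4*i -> [471, 475, 479, 483, 487]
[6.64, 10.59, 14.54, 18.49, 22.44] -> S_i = 6.64 + 3.95*i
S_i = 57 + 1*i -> [57, 58, 59, 60, 61]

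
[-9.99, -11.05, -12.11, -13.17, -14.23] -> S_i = -9.99 + -1.06*i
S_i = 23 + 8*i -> [23, 31, 39, 47, 55]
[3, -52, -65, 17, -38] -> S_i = Random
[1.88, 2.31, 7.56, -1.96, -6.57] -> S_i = Random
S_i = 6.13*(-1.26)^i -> [6.13, -7.72, 9.73, -12.26, 15.45]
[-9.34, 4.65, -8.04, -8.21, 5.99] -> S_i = Random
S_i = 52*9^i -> [52, 468, 4212, 37908, 341172]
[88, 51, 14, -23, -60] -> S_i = 88 + -37*i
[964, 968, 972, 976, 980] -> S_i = 964 + 4*i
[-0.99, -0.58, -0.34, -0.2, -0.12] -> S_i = -0.99*0.59^i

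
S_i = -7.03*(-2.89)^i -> [-7.03, 20.32, -58.72, 169.69, -490.4]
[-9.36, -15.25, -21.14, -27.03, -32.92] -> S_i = -9.36 + -5.89*i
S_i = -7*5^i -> [-7, -35, -175, -875, -4375]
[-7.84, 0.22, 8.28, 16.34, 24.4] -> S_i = -7.84 + 8.06*i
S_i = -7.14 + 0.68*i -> [-7.14, -6.46, -5.78, -5.1, -4.42]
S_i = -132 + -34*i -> [-132, -166, -200, -234, -268]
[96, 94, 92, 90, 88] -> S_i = 96 + -2*i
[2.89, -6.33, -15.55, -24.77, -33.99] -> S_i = 2.89 + -9.22*i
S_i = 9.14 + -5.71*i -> [9.14, 3.43, -2.28, -7.99, -13.7]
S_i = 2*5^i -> [2, 10, 50, 250, 1250]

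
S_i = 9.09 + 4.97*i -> [9.09, 14.06, 19.03, 24.0, 28.97]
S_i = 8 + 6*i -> [8, 14, 20, 26, 32]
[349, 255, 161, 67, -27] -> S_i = 349 + -94*i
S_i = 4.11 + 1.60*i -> [4.11, 5.71, 7.31, 8.91, 10.51]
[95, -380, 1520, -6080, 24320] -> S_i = 95*-4^i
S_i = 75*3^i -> [75, 225, 675, 2025, 6075]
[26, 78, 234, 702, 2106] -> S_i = 26*3^i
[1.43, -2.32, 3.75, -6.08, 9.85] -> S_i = 1.43*(-1.62)^i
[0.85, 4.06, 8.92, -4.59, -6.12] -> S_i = Random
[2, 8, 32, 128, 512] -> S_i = 2*4^i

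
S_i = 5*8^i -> [5, 40, 320, 2560, 20480]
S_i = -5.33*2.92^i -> [-5.33, -15.56, -45.45, -132.7, -387.49]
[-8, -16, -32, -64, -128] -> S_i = -8*2^i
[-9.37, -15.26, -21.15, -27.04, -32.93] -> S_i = -9.37 + -5.89*i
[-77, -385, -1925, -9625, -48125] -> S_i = -77*5^i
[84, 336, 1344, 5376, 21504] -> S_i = 84*4^i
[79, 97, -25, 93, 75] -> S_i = Random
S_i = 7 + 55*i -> [7, 62, 117, 172, 227]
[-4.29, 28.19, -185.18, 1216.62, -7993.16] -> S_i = -4.29*(-6.57)^i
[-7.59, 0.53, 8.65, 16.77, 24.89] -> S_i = -7.59 + 8.12*i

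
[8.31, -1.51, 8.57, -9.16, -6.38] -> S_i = Random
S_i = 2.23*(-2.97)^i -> [2.23, -6.62, 19.67, -58.42, 173.51]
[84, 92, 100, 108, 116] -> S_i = 84 + 8*i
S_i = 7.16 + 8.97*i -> [7.16, 16.13, 25.1, 34.07, 43.04]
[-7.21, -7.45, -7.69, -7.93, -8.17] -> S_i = -7.21 + -0.24*i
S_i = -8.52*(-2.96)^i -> [-8.52, 25.22, -74.65, 220.96, -654.04]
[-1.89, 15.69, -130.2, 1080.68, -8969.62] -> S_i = -1.89*(-8.30)^i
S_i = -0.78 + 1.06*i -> [-0.78, 0.28, 1.34, 2.4, 3.46]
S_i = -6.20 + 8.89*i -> [-6.2, 2.69, 11.58, 20.47, 29.36]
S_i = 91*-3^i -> [91, -273, 819, -2457, 7371]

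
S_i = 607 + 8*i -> [607, 615, 623, 631, 639]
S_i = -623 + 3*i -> [-623, -620, -617, -614, -611]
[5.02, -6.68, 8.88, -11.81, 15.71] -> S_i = 5.02*(-1.33)^i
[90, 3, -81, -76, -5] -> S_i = Random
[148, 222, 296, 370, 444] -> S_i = 148 + 74*i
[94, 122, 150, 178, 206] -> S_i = 94 + 28*i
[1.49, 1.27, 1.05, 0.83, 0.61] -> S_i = 1.49 + -0.22*i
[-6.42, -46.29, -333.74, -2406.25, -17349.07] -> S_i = -6.42*7.21^i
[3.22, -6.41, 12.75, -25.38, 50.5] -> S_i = 3.22*(-1.99)^i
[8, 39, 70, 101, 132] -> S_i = 8 + 31*i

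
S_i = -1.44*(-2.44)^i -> [-1.44, 3.51, -8.57, 20.92, -51.04]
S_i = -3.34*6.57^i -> [-3.34, -21.94, -144.17, -947.2, -6223.12]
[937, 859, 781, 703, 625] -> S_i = 937 + -78*i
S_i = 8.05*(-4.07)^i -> [8.05, -32.76, 133.35, -542.72, 2208.89]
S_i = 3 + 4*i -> [3, 7, 11, 15, 19]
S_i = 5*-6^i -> [5, -30, 180, -1080, 6480]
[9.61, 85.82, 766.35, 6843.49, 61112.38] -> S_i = 9.61*8.93^i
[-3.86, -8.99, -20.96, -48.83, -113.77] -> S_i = -3.86*2.33^i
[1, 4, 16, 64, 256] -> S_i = 1*4^i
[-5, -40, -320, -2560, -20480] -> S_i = -5*8^i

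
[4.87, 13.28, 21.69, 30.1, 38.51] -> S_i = 4.87 + 8.41*i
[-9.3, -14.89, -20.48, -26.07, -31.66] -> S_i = -9.30 + -5.59*i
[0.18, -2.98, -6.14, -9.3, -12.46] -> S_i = 0.18 + -3.16*i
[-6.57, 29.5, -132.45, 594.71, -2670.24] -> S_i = -6.57*(-4.49)^i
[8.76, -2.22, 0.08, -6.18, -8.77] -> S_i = Random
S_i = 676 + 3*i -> [676, 679, 682, 685, 688]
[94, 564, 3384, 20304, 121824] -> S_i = 94*6^i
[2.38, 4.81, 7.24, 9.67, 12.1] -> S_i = 2.38 + 2.43*i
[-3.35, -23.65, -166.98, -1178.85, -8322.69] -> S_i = -3.35*7.06^i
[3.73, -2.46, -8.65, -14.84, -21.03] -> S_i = 3.73 + -6.19*i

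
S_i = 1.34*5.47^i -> [1.34, 7.33, 40.09, 219.31, 1199.65]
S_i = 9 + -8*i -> [9, 1, -7, -15, -23]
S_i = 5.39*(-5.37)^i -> [5.39, -28.94, 155.43, -834.66, 4482.15]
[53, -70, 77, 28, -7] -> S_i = Random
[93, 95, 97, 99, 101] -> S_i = 93 + 2*i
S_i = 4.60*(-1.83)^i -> [4.6, -8.42, 15.4, -28.19, 51.59]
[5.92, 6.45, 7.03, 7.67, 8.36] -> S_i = 5.92*1.09^i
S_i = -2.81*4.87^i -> [-2.81, -13.68, -66.64, -324.56, -1580.6]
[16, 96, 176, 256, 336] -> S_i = 16 + 80*i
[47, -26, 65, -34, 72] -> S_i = Random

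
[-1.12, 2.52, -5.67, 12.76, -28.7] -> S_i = -1.12*(-2.25)^i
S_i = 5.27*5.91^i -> [5.27, 31.15, 184.07, 1087.86, 6429.25]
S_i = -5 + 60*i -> [-5, 55, 115, 175, 235]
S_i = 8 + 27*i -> [8, 35, 62, 89, 116]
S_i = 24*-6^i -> [24, -144, 864, -5184, 31104]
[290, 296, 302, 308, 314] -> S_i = 290 + 6*i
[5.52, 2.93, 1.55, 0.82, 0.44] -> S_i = 5.52*0.53^i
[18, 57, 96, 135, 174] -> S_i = 18 + 39*i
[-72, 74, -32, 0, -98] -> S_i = Random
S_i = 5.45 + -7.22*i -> [5.45, -1.77, -8.99, -16.21, -23.43]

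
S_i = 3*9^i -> [3, 27, 243, 2187, 19683]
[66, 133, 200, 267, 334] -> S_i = 66 + 67*i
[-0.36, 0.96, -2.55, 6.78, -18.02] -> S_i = -0.36*(-2.66)^i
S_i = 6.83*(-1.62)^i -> [6.83, -11.06, 17.92, -29.04, 47.04]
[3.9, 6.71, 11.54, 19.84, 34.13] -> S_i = 3.90*1.72^i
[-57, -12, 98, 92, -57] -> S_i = Random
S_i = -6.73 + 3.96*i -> [-6.73, -2.77, 1.19, 5.15, 9.11]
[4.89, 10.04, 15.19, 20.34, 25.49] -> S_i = 4.89 + 5.15*i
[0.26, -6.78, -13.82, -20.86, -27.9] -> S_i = 0.26 + -7.04*i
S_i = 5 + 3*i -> [5, 8, 11, 14, 17]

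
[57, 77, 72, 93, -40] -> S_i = Random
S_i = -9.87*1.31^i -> [-9.87, -12.93, -16.94, -22.19, -29.07]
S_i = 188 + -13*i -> [188, 175, 162, 149, 136]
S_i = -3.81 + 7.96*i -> [-3.81, 4.15, 12.11, 20.07, 28.03]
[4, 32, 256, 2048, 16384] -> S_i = 4*8^i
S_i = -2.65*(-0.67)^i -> [-2.65, 1.78, -1.19, 0.8, -0.53]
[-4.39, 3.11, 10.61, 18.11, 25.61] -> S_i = -4.39 + 7.50*i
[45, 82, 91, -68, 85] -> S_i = Random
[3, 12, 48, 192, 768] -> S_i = 3*4^i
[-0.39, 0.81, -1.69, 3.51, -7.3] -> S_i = -0.39*(-2.08)^i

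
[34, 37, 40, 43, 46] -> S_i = 34 + 3*i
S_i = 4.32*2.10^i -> [4.32, 9.07, 19.05, 40.01, 84.02]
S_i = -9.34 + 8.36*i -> [-9.34, -0.98, 7.38, 15.74, 24.1]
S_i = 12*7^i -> [12, 84, 588, 4116, 28812]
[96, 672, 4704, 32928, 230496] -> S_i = 96*7^i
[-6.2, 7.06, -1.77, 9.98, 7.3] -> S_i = Random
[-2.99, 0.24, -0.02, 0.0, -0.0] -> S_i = -2.99*(-0.08)^i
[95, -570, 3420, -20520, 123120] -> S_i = 95*-6^i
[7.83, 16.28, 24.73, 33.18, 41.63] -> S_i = 7.83 + 8.45*i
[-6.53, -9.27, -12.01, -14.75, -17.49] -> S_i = -6.53 + -2.74*i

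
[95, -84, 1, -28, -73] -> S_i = Random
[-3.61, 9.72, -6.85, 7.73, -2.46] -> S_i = Random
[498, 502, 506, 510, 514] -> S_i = 498 + 4*i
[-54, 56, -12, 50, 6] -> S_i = Random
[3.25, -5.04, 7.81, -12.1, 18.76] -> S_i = 3.25*(-1.55)^i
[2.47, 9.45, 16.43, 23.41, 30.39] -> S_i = 2.47 + 6.98*i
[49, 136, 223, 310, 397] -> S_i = 49 + 87*i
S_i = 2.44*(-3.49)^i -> [2.44, -8.52, 29.72, -103.72, 361.99]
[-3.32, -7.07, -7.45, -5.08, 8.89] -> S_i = Random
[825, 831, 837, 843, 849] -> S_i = 825 + 6*i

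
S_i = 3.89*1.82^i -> [3.89, 7.08, 12.89, 23.45, 42.68]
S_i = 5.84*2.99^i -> [5.84, 17.46, 52.21, 156.11, 466.76]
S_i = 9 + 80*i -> [9, 89, 169, 249, 329]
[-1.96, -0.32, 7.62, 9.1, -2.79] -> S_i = Random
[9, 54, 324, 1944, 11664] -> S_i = 9*6^i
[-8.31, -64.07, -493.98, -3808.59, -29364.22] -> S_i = -8.31*7.71^i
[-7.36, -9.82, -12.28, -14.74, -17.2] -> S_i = -7.36 + -2.46*i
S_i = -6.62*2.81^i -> [-6.62, -18.6, -52.27, -146.88, -412.75]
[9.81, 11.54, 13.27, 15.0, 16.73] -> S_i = 9.81 + 1.73*i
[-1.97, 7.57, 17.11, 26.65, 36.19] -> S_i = -1.97 + 9.54*i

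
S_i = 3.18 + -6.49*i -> [3.18, -3.31, -9.8, -16.29, -22.78]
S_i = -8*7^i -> [-8, -56, -392, -2744, -19208]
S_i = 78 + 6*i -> [78, 84, 90, 96, 102]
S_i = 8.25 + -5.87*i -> [8.25, 2.38, -3.49, -9.36, -15.23]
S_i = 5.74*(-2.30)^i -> [5.74, -13.2, 30.36, -69.84, 160.63]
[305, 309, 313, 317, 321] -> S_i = 305 + 4*i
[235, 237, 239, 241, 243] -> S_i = 235 + 2*i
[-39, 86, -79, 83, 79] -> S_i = Random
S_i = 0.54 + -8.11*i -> [0.54, -7.57, -15.68, -23.79, -31.9]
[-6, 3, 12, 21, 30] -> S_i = -6 + 9*i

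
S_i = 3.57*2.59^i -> [3.57, 9.25, 23.95, 62.03, 160.65]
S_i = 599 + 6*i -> [599, 605, 611, 617, 623]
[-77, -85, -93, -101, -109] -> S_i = -77 + -8*i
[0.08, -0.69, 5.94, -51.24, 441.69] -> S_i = 0.08*(-8.62)^i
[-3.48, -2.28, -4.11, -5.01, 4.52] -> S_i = Random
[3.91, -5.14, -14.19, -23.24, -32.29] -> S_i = 3.91 + -9.05*i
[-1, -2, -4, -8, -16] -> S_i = -1*2^i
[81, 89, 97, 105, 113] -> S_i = 81 + 8*i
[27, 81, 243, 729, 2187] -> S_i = 27*3^i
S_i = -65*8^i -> [-65, -520, -4160, -33280, -266240]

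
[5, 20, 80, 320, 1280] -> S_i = 5*4^i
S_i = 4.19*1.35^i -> [4.19, 5.66, 7.64, 10.31, 13.92]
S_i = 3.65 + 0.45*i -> [3.65, 4.1, 4.55, 5.0, 5.45]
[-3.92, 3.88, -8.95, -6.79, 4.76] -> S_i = Random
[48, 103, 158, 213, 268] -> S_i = 48 + 55*i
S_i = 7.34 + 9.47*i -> [7.34, 16.81, 26.28, 35.75, 45.22]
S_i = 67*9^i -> [67, 603, 5427, 48843, 439587]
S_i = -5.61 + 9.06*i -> [-5.61, 3.45, 12.51, 21.57, 30.63]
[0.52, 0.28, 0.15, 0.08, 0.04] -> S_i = 0.52*0.53^i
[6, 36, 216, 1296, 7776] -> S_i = 6*6^i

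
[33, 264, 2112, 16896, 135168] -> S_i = 33*8^i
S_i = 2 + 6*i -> [2, 8, 14, 20, 26]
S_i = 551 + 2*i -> [551, 553, 555, 557, 559]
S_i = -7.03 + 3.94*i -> [-7.03, -3.09, 0.85, 4.79, 8.73]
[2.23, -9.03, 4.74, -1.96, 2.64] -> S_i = Random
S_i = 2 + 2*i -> [2, 4, 6, 8, 10]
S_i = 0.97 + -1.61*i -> [0.97, -0.64, -2.25, -3.86, -5.47]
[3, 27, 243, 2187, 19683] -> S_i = 3*9^i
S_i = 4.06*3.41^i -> [4.06, 13.84, 47.21, 160.99, 548.96]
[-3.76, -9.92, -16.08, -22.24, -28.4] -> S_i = -3.76 + -6.16*i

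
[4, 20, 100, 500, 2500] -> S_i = 4*5^i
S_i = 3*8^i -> [3, 24, 192, 1536, 12288]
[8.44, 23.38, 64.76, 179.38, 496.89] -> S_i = 8.44*2.77^i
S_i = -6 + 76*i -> [-6, 70, 146, 222, 298]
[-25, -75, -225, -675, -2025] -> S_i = -25*3^i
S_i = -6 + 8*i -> [-6, 2, 10, 18, 26]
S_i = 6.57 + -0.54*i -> [6.57, 6.03, 5.49, 4.95, 4.41]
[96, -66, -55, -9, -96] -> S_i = Random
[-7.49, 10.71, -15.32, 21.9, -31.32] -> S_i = -7.49*(-1.43)^i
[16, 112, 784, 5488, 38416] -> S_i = 16*7^i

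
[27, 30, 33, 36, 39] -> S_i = 27 + 3*i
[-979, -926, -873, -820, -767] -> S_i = -979 + 53*i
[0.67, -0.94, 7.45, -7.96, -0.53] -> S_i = Random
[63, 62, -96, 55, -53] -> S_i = Random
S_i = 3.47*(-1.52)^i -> [3.47, -5.27, 8.02, -12.19, 18.52]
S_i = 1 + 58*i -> [1, 59, 117, 175, 233]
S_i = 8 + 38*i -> [8, 46, 84, 122, 160]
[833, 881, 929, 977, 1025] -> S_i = 833 + 48*i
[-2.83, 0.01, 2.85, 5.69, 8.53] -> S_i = -2.83 + 2.84*i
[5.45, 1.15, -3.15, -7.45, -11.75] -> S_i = 5.45 + -4.30*i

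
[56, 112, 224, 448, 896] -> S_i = 56*2^i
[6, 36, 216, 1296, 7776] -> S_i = 6*6^i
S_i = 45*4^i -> [45, 180, 720, 2880, 11520]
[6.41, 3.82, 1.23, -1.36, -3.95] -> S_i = 6.41 + -2.59*i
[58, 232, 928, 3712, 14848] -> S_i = 58*4^i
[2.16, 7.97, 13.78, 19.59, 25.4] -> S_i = 2.16 + 5.81*i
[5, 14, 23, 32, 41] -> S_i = 5 + 9*i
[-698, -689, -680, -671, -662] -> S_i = -698 + 9*i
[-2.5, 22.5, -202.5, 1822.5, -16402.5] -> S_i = -2.50*(-9.00)^i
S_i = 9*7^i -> [9, 63, 441, 3087, 21609]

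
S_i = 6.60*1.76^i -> [6.6, 11.62, 20.44, 35.98, 63.33]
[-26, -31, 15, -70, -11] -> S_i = Random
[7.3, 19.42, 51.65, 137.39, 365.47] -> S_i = 7.30*2.66^i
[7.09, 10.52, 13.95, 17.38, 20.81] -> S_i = 7.09 + 3.43*i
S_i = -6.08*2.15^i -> [-6.08, -13.07, -28.1, -60.43, -129.91]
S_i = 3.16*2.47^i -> [3.16, 7.81, 19.28, 47.62, 117.62]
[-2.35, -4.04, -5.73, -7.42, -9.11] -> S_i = -2.35 + -1.69*i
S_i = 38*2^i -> [38, 76, 152, 304, 608]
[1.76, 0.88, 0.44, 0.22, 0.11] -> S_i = 1.76*0.50^i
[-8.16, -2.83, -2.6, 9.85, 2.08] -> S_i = Random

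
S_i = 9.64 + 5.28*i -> [9.64, 14.92, 20.2, 25.48, 30.76]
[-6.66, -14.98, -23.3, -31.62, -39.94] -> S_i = -6.66 + -8.32*i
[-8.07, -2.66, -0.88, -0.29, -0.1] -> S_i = -8.07*0.33^i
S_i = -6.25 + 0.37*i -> [-6.25, -5.88, -5.51, -5.14, -4.77]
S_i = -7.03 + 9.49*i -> [-7.03, 2.46, 11.95, 21.44, 30.93]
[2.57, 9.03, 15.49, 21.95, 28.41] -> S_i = 2.57 + 6.46*i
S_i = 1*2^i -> [1, 2, 4, 8, 16]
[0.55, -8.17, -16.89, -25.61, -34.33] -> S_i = 0.55 + -8.72*i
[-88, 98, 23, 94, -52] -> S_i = Random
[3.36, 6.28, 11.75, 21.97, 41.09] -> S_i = 3.36*1.87^i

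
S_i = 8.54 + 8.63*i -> [8.54, 17.17, 25.8, 34.43, 43.06]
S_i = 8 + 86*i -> [8, 94, 180, 266, 352]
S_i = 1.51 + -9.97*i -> [1.51, -8.46, -18.43, -28.4, -38.37]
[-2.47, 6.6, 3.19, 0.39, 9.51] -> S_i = Random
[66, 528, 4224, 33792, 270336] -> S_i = 66*8^i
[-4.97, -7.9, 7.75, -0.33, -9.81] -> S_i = Random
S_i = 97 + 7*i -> [97, 104, 111, 118, 125]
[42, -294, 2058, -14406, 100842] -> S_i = 42*-7^i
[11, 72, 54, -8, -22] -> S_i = Random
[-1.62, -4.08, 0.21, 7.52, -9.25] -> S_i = Random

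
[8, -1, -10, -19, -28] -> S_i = 8 + -9*i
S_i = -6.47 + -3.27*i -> [-6.47, -9.74, -13.01, -16.28, -19.55]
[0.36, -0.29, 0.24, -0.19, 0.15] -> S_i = 0.36*(-0.81)^i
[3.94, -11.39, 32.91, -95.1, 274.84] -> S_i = 3.94*(-2.89)^i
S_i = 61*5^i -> [61, 305, 1525, 7625, 38125]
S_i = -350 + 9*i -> [-350, -341, -332, -323, -314]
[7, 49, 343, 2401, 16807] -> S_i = 7*7^i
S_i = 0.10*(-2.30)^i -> [0.1, -0.23, 0.53, -1.22, 2.8]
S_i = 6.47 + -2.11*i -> [6.47, 4.36, 2.25, 0.14, -1.97]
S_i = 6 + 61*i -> [6, 67, 128, 189, 250]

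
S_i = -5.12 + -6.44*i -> [-5.12, -11.56, -18.0, -24.44, -30.88]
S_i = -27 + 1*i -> [-27, -26, -25, -24, -23]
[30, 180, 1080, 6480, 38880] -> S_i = 30*6^i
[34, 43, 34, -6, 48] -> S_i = Random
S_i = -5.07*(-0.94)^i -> [-5.07, 4.77, -4.48, 4.21, -3.96]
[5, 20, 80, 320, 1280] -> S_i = 5*4^i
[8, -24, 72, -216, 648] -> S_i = 8*-3^i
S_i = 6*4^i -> [6, 24, 96, 384, 1536]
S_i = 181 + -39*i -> [181, 142, 103, 64, 25]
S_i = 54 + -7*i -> [54, 47, 40, 33, 26]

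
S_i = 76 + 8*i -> [76, 84, 92, 100, 108]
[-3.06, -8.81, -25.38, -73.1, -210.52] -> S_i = -3.06*2.88^i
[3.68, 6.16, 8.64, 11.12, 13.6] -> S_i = 3.68 + 2.48*i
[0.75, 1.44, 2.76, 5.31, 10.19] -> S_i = 0.75*1.92^i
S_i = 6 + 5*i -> [6, 11, 16, 21, 26]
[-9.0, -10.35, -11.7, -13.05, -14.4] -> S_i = -9.00 + -1.35*i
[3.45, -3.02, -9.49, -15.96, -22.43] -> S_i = 3.45 + -6.47*i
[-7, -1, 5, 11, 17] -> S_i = -7 + 6*i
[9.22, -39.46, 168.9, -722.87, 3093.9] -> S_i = 9.22*(-4.28)^i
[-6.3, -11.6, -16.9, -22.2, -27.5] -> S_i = -6.30 + -5.30*i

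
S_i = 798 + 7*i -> [798, 805, 812, 819, 826]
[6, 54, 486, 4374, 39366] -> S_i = 6*9^i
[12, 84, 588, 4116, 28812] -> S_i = 12*7^i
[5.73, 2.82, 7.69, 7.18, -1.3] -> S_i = Random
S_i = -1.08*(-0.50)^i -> [-1.08, 0.54, -0.27, 0.14, -0.07]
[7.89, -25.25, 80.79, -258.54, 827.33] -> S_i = 7.89*(-3.20)^i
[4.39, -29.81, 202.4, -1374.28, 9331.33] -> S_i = 4.39*(-6.79)^i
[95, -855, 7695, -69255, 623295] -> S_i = 95*-9^i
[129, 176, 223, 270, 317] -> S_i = 129 + 47*i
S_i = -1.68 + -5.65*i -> [-1.68, -7.33, -12.98, -18.63, -24.28]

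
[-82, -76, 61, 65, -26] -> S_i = Random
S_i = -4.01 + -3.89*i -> [-4.01, -7.9, -11.79, -15.68, -19.57]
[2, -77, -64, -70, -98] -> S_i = Random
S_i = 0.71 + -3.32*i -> [0.71, -2.61, -5.93, -9.25, -12.57]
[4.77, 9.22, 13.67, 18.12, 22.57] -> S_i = 4.77 + 4.45*i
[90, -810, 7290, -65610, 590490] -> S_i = 90*-9^i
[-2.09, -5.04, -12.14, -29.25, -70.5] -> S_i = -2.09*2.41^i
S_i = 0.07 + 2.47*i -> [0.07, 2.54, 5.01, 7.48, 9.95]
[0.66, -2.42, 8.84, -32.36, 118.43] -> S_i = 0.66*(-3.66)^i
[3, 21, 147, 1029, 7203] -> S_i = 3*7^i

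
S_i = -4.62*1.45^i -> [-4.62, -6.7, -9.71, -14.08, -20.42]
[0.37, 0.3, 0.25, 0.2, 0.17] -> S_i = 0.37*0.82^i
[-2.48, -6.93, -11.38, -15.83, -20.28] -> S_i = -2.48 + -4.45*i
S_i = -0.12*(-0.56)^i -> [-0.12, 0.07, -0.04, 0.02, -0.01]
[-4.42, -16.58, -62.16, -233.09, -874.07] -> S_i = -4.42*3.75^i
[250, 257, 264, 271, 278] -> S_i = 250 + 7*i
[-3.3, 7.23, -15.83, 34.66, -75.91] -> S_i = -3.30*(-2.19)^i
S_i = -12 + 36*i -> [-12, 24, 60, 96, 132]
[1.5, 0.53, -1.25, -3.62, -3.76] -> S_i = Random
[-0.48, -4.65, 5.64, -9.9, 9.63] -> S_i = Random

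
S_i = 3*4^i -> [3, 12, 48, 192, 768]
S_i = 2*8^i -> [2, 16, 128, 1024, 8192]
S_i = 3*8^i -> [3, 24, 192, 1536, 12288]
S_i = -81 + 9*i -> [-81, -72, -63, -54, -45]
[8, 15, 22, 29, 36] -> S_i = 8 + 7*i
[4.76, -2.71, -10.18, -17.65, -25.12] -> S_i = 4.76 + -7.47*i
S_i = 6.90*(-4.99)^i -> [6.9, -34.43, 171.81, -857.34, 4278.1]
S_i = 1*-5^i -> [1, -5, 25, -125, 625]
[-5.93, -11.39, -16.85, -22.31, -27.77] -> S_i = -5.93 + -5.46*i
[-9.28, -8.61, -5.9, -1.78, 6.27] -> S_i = Random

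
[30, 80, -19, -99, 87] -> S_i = Random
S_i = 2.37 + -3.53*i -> [2.37, -1.16, -4.69, -8.22, -11.75]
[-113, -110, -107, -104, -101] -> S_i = -113 + 3*i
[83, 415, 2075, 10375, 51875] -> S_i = 83*5^i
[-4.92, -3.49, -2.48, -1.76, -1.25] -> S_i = -4.92*0.71^i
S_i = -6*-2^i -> [-6, 12, -24, 48, -96]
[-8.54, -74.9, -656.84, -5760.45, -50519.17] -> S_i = -8.54*8.77^i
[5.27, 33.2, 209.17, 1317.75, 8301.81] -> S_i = 5.27*6.30^i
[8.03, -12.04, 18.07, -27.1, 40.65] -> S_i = 8.03*(-1.50)^i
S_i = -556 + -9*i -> [-556, -565, -574, -583, -592]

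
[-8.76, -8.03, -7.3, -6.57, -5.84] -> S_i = -8.76 + 0.73*i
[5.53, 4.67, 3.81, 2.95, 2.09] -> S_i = 5.53 + -0.86*i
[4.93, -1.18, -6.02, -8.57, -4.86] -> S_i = Random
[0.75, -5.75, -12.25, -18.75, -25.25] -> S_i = 0.75 + -6.50*i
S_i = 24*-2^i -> [24, -48, 96, -192, 384]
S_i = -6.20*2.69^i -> [-6.2, -16.68, -44.86, -120.68, -324.64]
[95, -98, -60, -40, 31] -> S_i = Random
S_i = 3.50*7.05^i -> [3.5, 24.68, 173.96, 1226.41, 8646.18]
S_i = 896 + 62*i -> [896, 958, 1020, 1082, 1144]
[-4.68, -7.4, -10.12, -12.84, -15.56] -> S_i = -4.68 + -2.72*i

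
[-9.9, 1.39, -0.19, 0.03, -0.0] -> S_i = -9.90*(-0.14)^i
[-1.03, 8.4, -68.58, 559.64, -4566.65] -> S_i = -1.03*(-8.16)^i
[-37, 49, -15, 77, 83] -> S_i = Random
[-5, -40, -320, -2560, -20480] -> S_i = -5*8^i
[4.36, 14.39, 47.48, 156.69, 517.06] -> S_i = 4.36*3.30^i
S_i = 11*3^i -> [11, 33, 99, 297, 891]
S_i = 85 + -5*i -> [85, 80, 75, 70, 65]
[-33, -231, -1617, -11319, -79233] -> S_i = -33*7^i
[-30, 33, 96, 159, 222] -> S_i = -30 + 63*i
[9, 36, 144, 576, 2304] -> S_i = 9*4^i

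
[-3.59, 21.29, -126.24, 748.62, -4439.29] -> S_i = -3.59*(-5.93)^i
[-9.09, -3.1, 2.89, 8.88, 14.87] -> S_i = -9.09 + 5.99*i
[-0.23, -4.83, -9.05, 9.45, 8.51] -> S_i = Random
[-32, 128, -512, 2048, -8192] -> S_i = -32*-4^i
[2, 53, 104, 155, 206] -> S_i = 2 + 51*i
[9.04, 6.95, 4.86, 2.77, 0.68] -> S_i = 9.04 + -2.09*i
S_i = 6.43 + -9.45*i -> [6.43, -3.02, -12.47, -21.92, -31.37]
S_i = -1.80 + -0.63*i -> [-1.8, -2.43, -3.06, -3.69, -4.32]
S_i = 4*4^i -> [4, 16, 64, 256, 1024]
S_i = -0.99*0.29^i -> [-0.99, -0.29, -0.08, -0.02, -0.01]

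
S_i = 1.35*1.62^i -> [1.35, 2.19, 3.54, 5.74, 9.3]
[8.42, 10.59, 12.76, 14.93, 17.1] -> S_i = 8.42 + 2.17*i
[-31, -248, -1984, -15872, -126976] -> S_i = -31*8^i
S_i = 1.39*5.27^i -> [1.39, 7.33, 38.6, 203.44, 1072.15]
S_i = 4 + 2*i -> [4, 6, 8, 10, 12]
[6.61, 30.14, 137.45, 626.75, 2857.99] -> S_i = 6.61*4.56^i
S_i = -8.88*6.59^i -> [-8.88, -58.52, -385.64, -2541.38, -16747.68]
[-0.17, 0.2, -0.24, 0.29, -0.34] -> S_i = -0.17*(-1.19)^i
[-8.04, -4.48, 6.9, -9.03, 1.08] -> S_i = Random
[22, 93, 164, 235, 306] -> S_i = 22 + 71*i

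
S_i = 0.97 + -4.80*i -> [0.97, -3.83, -8.63, -13.43, -18.23]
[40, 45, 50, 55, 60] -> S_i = 40 + 5*i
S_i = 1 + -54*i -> [1, -53, -107, -161, -215]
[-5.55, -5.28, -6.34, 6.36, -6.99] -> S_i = Random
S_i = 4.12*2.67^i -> [4.12, 11.0, 29.37, 78.42, 209.38]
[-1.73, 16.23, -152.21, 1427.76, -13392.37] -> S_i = -1.73*(-9.38)^i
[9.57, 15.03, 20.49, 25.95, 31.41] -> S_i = 9.57 + 5.46*i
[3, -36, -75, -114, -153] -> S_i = 3 + -39*i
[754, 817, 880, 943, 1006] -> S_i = 754 + 63*i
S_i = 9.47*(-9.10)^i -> [9.47, -86.18, 784.21, -7136.32, 64940.49]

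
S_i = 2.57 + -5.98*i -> [2.57, -3.41, -9.39, -15.37, -21.35]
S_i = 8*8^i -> [8, 64, 512, 4096, 32768]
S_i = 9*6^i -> [9, 54, 324, 1944, 11664]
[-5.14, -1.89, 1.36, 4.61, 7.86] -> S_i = -5.14 + 3.25*i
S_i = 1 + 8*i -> [1, 9, 17, 25, 33]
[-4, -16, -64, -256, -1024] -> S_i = -4*4^i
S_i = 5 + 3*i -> [5, 8, 11, 14, 17]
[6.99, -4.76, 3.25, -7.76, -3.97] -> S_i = Random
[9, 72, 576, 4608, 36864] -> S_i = 9*8^i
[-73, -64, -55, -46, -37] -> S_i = -73 + 9*i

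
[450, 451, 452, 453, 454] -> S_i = 450 + 1*i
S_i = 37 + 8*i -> [37, 45, 53, 61, 69]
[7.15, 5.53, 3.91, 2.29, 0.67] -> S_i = 7.15 + -1.62*i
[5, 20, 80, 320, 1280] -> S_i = 5*4^i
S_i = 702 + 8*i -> [702, 710, 718, 726, 734]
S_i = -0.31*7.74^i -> [-0.31, -2.4, -18.57, -143.74, -1112.57]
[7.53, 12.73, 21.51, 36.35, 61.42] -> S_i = 7.53*1.69^i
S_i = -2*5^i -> [-2, -10, -50, -250, -1250]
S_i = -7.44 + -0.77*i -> [-7.44, -8.21, -8.98, -9.75, -10.52]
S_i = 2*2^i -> [2, 4, 8, 16, 32]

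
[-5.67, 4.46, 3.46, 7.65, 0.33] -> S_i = Random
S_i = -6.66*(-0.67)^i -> [-6.66, 4.46, -2.99, 2.0, -1.34]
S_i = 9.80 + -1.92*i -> [9.8, 7.88, 5.96, 4.04, 2.12]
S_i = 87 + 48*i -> [87, 135, 183, 231, 279]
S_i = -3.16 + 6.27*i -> [-3.16, 3.11, 9.38, 15.65, 21.92]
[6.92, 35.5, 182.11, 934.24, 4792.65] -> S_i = 6.92*5.13^i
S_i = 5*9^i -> [5, 45, 405, 3645, 32805]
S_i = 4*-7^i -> [4, -28, 196, -1372, 9604]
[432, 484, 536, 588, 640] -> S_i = 432 + 52*i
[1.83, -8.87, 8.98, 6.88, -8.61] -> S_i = Random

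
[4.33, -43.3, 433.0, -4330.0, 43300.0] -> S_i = 4.33*(-10.00)^i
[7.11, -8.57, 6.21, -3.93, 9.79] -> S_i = Random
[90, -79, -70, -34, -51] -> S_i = Random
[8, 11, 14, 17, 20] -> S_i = 8 + 3*i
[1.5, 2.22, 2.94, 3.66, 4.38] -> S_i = 1.50 + 0.72*i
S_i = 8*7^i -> [8, 56, 392, 2744, 19208]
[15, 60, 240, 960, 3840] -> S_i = 15*4^i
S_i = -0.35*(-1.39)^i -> [-0.35, 0.49, -0.68, 0.94, -1.31]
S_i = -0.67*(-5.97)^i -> [-0.67, 4.0, -23.88, 142.56, -851.08]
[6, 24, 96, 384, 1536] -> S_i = 6*4^i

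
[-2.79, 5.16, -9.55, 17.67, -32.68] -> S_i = -2.79*(-1.85)^i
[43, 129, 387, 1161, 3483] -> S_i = 43*3^i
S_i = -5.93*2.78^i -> [-5.93, -16.49, -45.83, -127.41, -354.19]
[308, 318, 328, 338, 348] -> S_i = 308 + 10*i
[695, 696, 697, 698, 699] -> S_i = 695 + 1*i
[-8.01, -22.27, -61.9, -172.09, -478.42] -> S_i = -8.01*2.78^i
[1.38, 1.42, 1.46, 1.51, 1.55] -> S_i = 1.38*1.03^i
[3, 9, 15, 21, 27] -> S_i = 3 + 6*i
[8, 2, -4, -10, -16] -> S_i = 8 + -6*i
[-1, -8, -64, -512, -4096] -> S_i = -1*8^i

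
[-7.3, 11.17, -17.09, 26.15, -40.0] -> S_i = -7.30*(-1.53)^i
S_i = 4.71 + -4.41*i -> [4.71, 0.3, -4.11, -8.52, -12.93]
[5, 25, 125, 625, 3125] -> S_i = 5*5^i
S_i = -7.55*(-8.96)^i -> [-7.55, 67.65, -606.13, 5430.89, -48660.77]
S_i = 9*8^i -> [9, 72, 576, 4608, 36864]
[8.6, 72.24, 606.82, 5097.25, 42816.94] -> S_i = 8.60*8.40^i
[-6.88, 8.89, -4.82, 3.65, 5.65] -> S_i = Random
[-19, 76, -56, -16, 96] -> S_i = Random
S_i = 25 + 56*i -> [25, 81, 137, 193, 249]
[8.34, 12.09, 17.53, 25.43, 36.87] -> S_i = 8.34*1.45^i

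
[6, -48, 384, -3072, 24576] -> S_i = 6*-8^i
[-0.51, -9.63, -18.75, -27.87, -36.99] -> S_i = -0.51 + -9.12*i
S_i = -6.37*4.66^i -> [-6.37, -29.68, -138.33, -644.61, -3003.88]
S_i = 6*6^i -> [6, 36, 216, 1296, 7776]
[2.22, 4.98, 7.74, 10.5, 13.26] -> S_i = 2.22 + 2.76*i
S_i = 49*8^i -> [49, 392, 3136, 25088, 200704]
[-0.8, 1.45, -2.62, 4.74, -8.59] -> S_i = -0.80*(-1.81)^i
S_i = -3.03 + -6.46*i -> [-3.03, -9.49, -15.95, -22.41, -28.87]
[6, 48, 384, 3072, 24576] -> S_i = 6*8^i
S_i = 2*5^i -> [2, 10, 50, 250, 1250]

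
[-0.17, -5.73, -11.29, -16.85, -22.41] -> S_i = -0.17 + -5.56*i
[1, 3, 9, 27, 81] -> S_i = 1*3^i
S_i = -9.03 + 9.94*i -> [-9.03, 0.91, 10.85, 20.79, 30.73]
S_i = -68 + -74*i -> [-68, -142, -216, -290, -364]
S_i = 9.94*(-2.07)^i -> [9.94, -20.58, 42.59, -88.17, 182.5]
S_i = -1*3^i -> [-1, -3, -9, -27, -81]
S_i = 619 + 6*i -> [619, 625, 631, 637, 643]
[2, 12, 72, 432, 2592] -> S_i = 2*6^i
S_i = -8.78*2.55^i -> [-8.78, -22.39, -57.09, -145.58, -371.24]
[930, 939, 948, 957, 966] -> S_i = 930 + 9*i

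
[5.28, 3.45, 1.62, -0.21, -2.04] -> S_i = 5.28 + -1.83*i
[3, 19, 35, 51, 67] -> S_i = 3 + 16*i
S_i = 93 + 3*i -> [93, 96, 99, 102, 105]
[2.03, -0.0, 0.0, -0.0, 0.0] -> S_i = 2.03*-0.00^i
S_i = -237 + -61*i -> [-237, -298, -359, -420, -481]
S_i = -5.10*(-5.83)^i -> [-5.1, 29.73, -173.34, 1010.59, -5891.75]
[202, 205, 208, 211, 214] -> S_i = 202 + 3*i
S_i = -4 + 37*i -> [-4, 33, 70, 107, 144]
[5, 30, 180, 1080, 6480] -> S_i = 5*6^i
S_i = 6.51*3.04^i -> [6.51, 19.79, 60.16, 182.89, 556.0]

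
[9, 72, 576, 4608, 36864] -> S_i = 9*8^i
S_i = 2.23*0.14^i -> [2.23, 0.31, 0.04, 0.01, 0.0]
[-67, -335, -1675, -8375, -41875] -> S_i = -67*5^i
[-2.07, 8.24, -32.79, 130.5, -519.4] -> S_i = -2.07*(-3.98)^i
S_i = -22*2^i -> [-22, -44, -88, -176, -352]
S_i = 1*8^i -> [1, 8, 64, 512, 4096]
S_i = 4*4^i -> [4, 16, 64, 256, 1024]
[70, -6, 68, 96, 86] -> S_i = Random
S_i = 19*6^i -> [19, 114, 684, 4104, 24624]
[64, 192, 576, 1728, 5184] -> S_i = 64*3^i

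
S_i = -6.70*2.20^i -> [-6.7, -14.74, -32.43, -71.34, -156.95]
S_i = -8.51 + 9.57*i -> [-8.51, 1.06, 10.63, 20.2, 29.77]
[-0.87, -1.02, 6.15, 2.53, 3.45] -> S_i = Random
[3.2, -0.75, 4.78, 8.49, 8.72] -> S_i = Random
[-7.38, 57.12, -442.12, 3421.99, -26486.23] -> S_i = -7.38*(-7.74)^i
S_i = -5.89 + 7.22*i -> [-5.89, 1.33, 8.55, 15.77, 22.99]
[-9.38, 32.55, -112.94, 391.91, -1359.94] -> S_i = -9.38*(-3.47)^i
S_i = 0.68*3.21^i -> [0.68, 2.18, 7.01, 22.49, 72.2]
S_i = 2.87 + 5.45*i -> [2.87, 8.32, 13.77, 19.22, 24.67]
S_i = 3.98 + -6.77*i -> [3.98, -2.79, -9.56, -16.33, -23.1]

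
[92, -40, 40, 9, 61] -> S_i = Random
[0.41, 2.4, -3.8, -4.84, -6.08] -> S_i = Random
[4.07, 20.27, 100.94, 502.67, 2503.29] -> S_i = 4.07*4.98^i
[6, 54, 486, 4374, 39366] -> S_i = 6*9^i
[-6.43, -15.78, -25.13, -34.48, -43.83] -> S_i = -6.43 + -9.35*i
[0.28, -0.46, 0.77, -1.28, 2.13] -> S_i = 0.28*(-1.66)^i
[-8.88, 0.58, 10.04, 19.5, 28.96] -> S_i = -8.88 + 9.46*i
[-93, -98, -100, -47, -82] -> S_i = Random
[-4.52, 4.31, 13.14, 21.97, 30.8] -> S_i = -4.52 + 8.83*i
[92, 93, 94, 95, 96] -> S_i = 92 + 1*i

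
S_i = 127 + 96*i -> [127, 223, 319, 415, 511]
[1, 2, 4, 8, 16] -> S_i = 1*2^i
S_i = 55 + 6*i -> [55, 61, 67, 73, 79]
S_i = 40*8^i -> [40, 320, 2560, 20480, 163840]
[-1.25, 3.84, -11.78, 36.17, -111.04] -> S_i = -1.25*(-3.07)^i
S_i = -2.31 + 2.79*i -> [-2.31, 0.48, 3.27, 6.06, 8.85]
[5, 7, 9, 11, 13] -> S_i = 5 + 2*i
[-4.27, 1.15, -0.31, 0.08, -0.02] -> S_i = -4.27*(-0.27)^i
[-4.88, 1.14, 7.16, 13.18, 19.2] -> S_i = -4.88 + 6.02*i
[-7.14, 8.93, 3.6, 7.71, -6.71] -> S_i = Random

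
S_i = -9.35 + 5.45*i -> [-9.35, -3.9, 1.55, 7.0, 12.45]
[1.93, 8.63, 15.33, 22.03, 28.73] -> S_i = 1.93 + 6.70*i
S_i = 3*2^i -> [3, 6, 12, 24, 48]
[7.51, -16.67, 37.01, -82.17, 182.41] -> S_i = 7.51*(-2.22)^i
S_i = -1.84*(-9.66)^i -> [-1.84, 17.77, -171.7, 1658.63, -16022.35]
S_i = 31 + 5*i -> [31, 36, 41, 46, 51]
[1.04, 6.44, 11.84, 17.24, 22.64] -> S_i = 1.04 + 5.40*i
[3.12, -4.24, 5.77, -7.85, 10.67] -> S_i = 3.12*(-1.36)^i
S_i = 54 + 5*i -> [54, 59, 64, 69, 74]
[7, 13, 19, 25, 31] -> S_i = 7 + 6*i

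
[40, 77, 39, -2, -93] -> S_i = Random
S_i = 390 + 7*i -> [390, 397, 404, 411, 418]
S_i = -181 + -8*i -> [-181, -189, -197, -205, -213]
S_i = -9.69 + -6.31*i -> [-9.69, -16.0, -22.31, -28.62, -34.93]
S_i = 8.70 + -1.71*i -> [8.7, 6.99, 5.28, 3.57, 1.86]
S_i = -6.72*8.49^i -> [-6.72, -57.05, -484.38, -4112.37, -34914.03]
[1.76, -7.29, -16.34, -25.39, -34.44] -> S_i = 1.76 + -9.05*i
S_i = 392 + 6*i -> [392, 398, 404, 410, 416]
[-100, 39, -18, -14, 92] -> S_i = Random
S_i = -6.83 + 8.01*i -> [-6.83, 1.18, 9.19, 17.2, 25.21]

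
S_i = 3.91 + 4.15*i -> [3.91, 8.06, 12.21, 16.36, 20.51]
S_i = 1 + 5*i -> [1, 6, 11, 16, 21]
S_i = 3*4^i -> [3, 12, 48, 192, 768]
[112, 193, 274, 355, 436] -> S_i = 112 + 81*i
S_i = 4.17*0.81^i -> [4.17, 3.38, 2.74, 2.22, 1.8]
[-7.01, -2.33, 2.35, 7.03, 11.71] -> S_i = -7.01 + 4.68*i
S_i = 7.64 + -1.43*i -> [7.64, 6.21, 4.78, 3.35, 1.92]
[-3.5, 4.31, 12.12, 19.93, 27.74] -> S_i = -3.50 + 7.81*i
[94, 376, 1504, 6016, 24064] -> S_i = 94*4^i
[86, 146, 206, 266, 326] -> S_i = 86 + 60*i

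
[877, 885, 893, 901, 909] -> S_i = 877 + 8*i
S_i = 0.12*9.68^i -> [0.12, 1.16, 11.24, 108.84, 1053.62]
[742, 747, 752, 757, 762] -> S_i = 742 + 5*i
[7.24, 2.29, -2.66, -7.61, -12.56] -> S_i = 7.24 + -4.95*i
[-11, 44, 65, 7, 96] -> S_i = Random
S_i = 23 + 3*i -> [23, 26, 29, 32, 35]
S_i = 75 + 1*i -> [75, 76, 77, 78, 79]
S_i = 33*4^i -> [33, 132, 528, 2112, 8448]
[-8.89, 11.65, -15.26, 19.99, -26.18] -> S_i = -8.89*(-1.31)^i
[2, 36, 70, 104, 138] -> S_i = 2 + 34*i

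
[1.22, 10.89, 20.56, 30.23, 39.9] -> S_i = 1.22 + 9.67*i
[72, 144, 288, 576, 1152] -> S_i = 72*2^i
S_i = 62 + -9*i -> [62, 53, 44, 35, 26]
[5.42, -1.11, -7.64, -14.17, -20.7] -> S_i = 5.42 + -6.53*i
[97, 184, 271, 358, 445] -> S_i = 97 + 87*i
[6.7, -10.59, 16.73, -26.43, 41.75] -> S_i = 6.70*(-1.58)^i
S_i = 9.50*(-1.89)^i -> [9.5, -17.95, 33.93, -64.14, 121.22]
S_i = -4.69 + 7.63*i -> [-4.69, 2.94, 10.57, 18.2, 25.83]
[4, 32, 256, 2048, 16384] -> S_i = 4*8^i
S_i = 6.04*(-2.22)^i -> [6.04, -13.41, 29.77, -66.08, 146.71]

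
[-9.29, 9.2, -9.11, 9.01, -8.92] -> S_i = -9.29*(-0.99)^i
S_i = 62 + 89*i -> [62, 151, 240, 329, 418]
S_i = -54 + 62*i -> [-54, 8, 70, 132, 194]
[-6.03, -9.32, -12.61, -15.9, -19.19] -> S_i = -6.03 + -3.29*i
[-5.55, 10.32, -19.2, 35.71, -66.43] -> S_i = -5.55*(-1.86)^i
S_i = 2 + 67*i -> [2, 69, 136, 203, 270]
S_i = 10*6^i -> [10, 60, 360, 2160, 12960]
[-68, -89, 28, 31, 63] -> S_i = Random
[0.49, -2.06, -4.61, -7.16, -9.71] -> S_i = 0.49 + -2.55*i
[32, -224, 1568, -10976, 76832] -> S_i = 32*-7^i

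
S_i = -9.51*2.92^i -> [-9.51, -27.77, -81.09, -236.77, -691.37]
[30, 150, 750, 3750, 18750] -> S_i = 30*5^i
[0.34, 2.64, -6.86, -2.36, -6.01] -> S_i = Random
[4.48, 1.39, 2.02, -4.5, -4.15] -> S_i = Random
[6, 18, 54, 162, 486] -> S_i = 6*3^i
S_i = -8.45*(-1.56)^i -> [-8.45, 13.18, -20.56, 32.08, -50.04]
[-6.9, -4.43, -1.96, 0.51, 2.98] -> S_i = -6.90 + 2.47*i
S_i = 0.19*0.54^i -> [0.19, 0.1, 0.06, 0.03, 0.02]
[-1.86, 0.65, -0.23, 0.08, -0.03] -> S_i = -1.86*(-0.35)^i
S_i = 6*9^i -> [6, 54, 486, 4374, 39366]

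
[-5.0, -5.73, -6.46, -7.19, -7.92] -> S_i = -5.00 + -0.73*i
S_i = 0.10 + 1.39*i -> [0.1, 1.49, 2.88, 4.27, 5.66]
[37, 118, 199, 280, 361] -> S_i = 37 + 81*i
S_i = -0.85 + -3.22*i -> [-0.85, -4.07, -7.29, -10.51, -13.73]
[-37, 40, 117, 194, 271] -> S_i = -37 + 77*i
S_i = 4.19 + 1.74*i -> [4.19, 5.93, 7.67, 9.41, 11.15]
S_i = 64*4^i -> [64, 256, 1024, 4096, 16384]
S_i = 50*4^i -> [50, 200, 800, 3200, 12800]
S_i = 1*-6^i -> [1, -6, 36, -216, 1296]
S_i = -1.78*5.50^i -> [-1.78, -9.79, -53.84, -296.15, -1628.81]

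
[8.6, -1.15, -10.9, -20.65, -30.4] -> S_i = 8.60 + -9.75*i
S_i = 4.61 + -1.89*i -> [4.61, 2.72, 0.83, -1.06, -2.95]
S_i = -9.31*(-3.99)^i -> [-9.31, 37.15, -148.22, 591.38, -2359.62]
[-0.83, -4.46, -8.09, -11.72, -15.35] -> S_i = -0.83 + -3.63*i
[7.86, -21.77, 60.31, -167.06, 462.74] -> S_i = 7.86*(-2.77)^i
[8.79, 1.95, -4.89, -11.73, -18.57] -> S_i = 8.79 + -6.84*i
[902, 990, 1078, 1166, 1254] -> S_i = 902 + 88*i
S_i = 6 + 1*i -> [6, 7, 8, 9, 10]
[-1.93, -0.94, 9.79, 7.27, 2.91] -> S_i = Random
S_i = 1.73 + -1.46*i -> [1.73, 0.27, -1.19, -2.65, -4.11]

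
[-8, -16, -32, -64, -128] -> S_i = -8*2^i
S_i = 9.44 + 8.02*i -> [9.44, 17.46, 25.48, 33.5, 41.52]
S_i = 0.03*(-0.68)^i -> [0.03, -0.02, 0.01, -0.01, 0.01]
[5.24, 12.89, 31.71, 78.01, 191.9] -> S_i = 5.24*2.46^i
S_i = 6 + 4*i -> [6, 10, 14, 18, 22]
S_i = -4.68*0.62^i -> [-4.68, -2.9, -1.8, -1.12, -0.69]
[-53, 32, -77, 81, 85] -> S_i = Random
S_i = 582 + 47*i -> [582, 629, 676, 723, 770]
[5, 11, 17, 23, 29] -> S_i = 5 + 6*i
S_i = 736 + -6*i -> [736, 730, 724, 718, 712]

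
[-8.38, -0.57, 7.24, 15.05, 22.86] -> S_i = -8.38 + 7.81*i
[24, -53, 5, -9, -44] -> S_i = Random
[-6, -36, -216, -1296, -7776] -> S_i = -6*6^i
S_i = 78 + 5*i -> [78, 83, 88, 93, 98]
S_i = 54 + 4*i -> [54, 58, 62, 66, 70]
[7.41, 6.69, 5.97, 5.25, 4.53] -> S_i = 7.41 + -0.72*i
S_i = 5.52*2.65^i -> [5.52, 14.63, 38.76, 102.73, 272.22]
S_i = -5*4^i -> [-5, -20, -80, -320, -1280]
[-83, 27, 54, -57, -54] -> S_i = Random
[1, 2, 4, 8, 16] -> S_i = 1*2^i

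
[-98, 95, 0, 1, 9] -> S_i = Random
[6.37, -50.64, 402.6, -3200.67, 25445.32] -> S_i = 6.37*(-7.95)^i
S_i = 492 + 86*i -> [492, 578, 664, 750, 836]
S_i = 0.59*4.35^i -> [0.59, 2.57, 11.16, 48.56, 211.26]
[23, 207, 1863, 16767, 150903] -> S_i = 23*9^i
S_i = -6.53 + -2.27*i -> [-6.53, -8.8, -11.07, -13.34, -15.61]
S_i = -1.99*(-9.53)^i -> [-1.99, 18.96, -180.73, 1722.39, -16414.39]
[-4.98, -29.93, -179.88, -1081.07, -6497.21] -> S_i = -4.98*6.01^i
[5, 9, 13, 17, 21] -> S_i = 5 + 4*i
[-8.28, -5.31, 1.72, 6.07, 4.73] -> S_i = Random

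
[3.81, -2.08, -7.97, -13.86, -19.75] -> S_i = 3.81 + -5.89*i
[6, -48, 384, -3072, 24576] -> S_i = 6*-8^i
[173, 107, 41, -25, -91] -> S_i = 173 + -66*i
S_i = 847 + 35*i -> [847, 882, 917, 952, 987]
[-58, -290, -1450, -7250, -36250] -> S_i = -58*5^i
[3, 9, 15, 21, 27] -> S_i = 3 + 6*i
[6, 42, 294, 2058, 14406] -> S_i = 6*7^i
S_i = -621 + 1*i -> [-621, -620, -619, -618, -617]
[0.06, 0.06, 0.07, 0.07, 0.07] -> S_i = 0.06*1.05^i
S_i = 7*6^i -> [7, 42, 252, 1512, 9072]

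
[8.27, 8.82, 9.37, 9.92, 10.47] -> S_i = 8.27 + 0.55*i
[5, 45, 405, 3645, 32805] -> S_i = 5*9^i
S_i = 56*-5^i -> [56, -280, 1400, -7000, 35000]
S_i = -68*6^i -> [-68, -408, -2448, -14688, -88128]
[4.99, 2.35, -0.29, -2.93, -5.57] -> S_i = 4.99 + -2.64*i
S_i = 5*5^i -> [5, 25, 125, 625, 3125]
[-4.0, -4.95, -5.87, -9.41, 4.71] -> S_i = Random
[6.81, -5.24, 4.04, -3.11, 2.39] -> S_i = 6.81*(-0.77)^i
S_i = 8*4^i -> [8, 32, 128, 512, 2048]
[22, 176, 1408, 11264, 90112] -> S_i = 22*8^i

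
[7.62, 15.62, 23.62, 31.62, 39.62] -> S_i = 7.62 + 8.00*i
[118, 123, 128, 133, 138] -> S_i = 118 + 5*i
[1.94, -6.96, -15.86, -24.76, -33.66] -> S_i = 1.94 + -8.90*i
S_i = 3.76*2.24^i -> [3.76, 8.42, 18.87, 42.26, 94.66]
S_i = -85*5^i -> [-85, -425, -2125, -10625, -53125]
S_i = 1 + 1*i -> [1, 2, 3, 4, 5]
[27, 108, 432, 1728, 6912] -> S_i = 27*4^i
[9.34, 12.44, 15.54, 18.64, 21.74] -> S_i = 9.34 + 3.10*i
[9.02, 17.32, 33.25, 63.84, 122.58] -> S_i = 9.02*1.92^i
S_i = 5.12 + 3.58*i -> [5.12, 8.7, 12.28, 15.86, 19.44]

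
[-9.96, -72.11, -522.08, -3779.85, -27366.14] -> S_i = -9.96*7.24^i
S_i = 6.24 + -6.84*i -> [6.24, -0.6, -7.44, -14.28, -21.12]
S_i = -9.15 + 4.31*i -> [-9.15, -4.84, -0.53, 3.78, 8.09]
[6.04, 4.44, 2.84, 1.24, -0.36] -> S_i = 6.04 + -1.60*i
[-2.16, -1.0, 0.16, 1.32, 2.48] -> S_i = -2.16 + 1.16*i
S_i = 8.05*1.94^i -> [8.05, 15.62, 30.3, 58.78, 114.03]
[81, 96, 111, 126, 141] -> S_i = 81 + 15*i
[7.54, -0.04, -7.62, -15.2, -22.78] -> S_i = 7.54 + -7.58*i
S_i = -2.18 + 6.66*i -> [-2.18, 4.48, 11.14, 17.8, 24.46]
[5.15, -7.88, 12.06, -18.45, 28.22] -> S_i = 5.15*(-1.53)^i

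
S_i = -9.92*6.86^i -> [-9.92, -68.05, -466.83, -3202.46, -21968.89]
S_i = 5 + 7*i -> [5, 12, 19, 26, 33]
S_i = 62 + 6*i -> [62, 68, 74, 80, 86]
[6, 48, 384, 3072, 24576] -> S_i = 6*8^i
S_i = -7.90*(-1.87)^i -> [-7.9, 14.77, -27.63, 51.66, -96.6]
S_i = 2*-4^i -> [2, -8, 32, -128, 512]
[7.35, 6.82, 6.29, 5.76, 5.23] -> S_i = 7.35 + -0.53*i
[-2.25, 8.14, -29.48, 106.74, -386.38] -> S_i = -2.25*(-3.62)^i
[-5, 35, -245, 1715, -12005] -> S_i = -5*-7^i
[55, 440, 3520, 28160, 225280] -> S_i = 55*8^i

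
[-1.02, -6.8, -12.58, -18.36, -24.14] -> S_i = -1.02 + -5.78*i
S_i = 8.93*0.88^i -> [8.93, 7.86, 6.92, 6.09, 5.36]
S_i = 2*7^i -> [2, 14, 98, 686, 4802]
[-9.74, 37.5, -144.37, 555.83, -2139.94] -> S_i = -9.74*(-3.85)^i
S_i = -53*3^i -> [-53, -159, -477, -1431, -4293]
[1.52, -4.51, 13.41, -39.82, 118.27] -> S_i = 1.52*(-2.97)^i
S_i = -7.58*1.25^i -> [-7.58, -9.48, -11.84, -14.8, -18.51]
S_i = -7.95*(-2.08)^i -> [-7.95, 16.54, -34.39, 71.54, -148.81]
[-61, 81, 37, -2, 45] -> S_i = Random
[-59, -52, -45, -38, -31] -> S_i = -59 + 7*i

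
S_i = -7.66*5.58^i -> [-7.66, -42.74, -238.5, -1330.86, -7426.18]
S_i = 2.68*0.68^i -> [2.68, 1.82, 1.24, 0.84, 0.57]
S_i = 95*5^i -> [95, 475, 2375, 11875, 59375]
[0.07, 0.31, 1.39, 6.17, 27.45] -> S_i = 0.07*4.45^i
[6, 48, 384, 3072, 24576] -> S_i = 6*8^i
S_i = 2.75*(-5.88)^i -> [2.75, -16.17, 95.08, -559.07, 3287.32]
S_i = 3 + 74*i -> [3, 77, 151, 225, 299]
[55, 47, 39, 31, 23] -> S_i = 55 + -8*i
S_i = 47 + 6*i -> [47, 53, 59, 65, 71]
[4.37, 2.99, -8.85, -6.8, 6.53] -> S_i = Random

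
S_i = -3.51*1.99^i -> [-3.51, -6.98, -13.9, -27.66, -55.05]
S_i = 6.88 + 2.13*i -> [6.88, 9.01, 11.14, 13.27, 15.4]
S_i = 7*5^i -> [7, 35, 175, 875, 4375]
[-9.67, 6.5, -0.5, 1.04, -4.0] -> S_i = Random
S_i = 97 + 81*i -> [97, 178, 259, 340, 421]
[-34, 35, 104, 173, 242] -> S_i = -34 + 69*i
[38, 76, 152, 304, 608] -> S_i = 38*2^i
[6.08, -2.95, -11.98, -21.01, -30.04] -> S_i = 6.08 + -9.03*i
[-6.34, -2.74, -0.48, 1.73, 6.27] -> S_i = Random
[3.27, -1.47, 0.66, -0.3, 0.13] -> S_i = 3.27*(-0.45)^i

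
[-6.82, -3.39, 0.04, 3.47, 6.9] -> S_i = -6.82 + 3.43*i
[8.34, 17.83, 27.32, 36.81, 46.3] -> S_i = 8.34 + 9.49*i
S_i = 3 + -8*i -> [3, -5, -13, -21, -29]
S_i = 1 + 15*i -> [1, 16, 31, 46, 61]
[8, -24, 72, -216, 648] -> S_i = 8*-3^i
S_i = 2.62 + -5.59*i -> [2.62, -2.97, -8.56, -14.15, -19.74]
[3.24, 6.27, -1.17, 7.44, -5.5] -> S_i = Random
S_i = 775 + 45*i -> [775, 820, 865, 910, 955]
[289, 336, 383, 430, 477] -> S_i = 289 + 47*i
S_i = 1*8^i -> [1, 8, 64, 512, 4096]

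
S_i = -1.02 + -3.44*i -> [-1.02, -4.46, -7.9, -11.34, -14.78]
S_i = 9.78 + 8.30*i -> [9.78, 18.08, 26.38, 34.68, 42.98]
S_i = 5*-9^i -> [5, -45, 405, -3645, 32805]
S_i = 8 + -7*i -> [8, 1, -6, -13, -20]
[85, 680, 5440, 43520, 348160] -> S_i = 85*8^i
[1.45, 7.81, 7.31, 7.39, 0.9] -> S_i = Random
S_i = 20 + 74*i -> [20, 94, 168, 242, 316]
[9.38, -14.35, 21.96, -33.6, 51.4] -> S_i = 9.38*(-1.53)^i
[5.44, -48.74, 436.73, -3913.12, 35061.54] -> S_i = 5.44*(-8.96)^i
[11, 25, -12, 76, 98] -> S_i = Random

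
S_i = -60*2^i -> [-60, -120, -240, -480, -960]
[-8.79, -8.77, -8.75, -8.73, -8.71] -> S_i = -8.79 + 0.02*i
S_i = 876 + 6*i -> [876, 882, 888, 894, 900]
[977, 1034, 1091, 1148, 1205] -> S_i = 977 + 57*i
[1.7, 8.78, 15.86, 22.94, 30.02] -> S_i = 1.70 + 7.08*i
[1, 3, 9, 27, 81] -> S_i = 1*3^i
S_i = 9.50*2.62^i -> [9.5, 24.89, 65.21, 170.85, 447.64]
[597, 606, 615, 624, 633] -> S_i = 597 + 9*i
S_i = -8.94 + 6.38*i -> [-8.94, -2.56, 3.82, 10.2, 16.58]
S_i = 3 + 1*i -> [3, 4, 5, 6, 7]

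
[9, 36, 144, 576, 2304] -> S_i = 9*4^i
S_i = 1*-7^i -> [1, -7, 49, -343, 2401]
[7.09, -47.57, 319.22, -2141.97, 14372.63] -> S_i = 7.09*(-6.71)^i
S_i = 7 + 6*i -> [7, 13, 19, 25, 31]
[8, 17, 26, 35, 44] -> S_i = 8 + 9*i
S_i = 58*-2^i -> [58, -116, 232, -464, 928]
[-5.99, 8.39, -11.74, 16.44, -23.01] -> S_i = -5.99*(-1.40)^i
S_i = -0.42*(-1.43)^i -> [-0.42, 0.6, -0.86, 1.23, -1.76]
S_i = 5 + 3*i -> [5, 8, 11, 14, 17]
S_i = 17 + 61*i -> [17, 78, 139, 200, 261]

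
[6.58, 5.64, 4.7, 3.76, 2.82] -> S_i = 6.58 + -0.94*i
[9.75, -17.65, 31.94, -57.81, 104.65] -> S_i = 9.75*(-1.81)^i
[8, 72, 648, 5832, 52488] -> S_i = 8*9^i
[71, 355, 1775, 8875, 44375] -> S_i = 71*5^i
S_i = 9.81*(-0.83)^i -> [9.81, -8.14, 6.76, -5.61, 4.66]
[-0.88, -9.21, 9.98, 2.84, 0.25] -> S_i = Random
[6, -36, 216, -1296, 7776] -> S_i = 6*-6^i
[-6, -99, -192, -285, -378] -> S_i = -6 + -93*i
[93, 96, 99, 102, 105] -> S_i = 93 + 3*i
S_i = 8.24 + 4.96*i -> [8.24, 13.2, 18.16, 23.12, 28.08]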